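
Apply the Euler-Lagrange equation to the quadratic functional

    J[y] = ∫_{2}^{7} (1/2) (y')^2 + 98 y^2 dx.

The Lagrangian is L = (1/2) (y')^2 + 98 y^2.
Compute ∂L/∂y = 196y, ∂L/∂y' = y'.
The Euler-Lagrange equation d/dx(∂L/∂y') − ∂L/∂y = 0 reduces to
    y'' − 196 y = 0.
Its general solution is
    y(x) = A e^(14x) + B e^(−14x),
with A, B fixed by the endpoint conditions.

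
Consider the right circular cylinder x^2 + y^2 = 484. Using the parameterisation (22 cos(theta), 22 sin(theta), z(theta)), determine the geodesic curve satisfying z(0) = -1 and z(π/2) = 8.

Parameterise the cylinder of radius R = 22 as
    r(θ) = (22 cos θ, 22 sin θ, z(θ)).
The arc-length element is
    ds = sqrt(484 + (dz/dθ)^2) dθ,
so the Lagrangian is L = sqrt(484 + z'^2).
L depends on z' only, not on z or θ, so ∂L/∂z = 0 and
    ∂L/∂z' = z' / sqrt(484 + z'^2).
The Euler-Lagrange equation gives
    d/dθ( z' / sqrt(484 + z'^2) ) = 0,
so z' is constant. Integrating once:
    z(θ) = a θ + b,
a helix on the cylinder (a straight line when the cylinder is unrolled). The constants a, b are determined by the endpoint conditions.
With endpoint conditions z(0) = -1 and z(π/2) = 8: from z(0) = b we get b = -1, and a·π/2 + -1 = 8 gives a = 18/π, so
    z(θ) = (18/π) θ − 1.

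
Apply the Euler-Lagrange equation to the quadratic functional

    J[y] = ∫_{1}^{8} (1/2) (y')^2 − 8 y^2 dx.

The Lagrangian is L = (1/2) (y')^2 − 8 y^2.
Compute ∂L/∂y = -16y, ∂L/∂y' = y'.
The Euler-Lagrange equation d/dx(∂L/∂y') − ∂L/∂y = 0 reduces to
    y'' + 16 y = 0.
Its general solution is
    y(x) = A sin(4x) + B cos(4x),
with A, B fixed by the endpoint conditions.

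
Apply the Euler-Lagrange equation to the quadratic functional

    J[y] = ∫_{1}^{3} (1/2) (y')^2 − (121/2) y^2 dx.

The Lagrangian is L = (1/2) (y')^2 − (121/2) y^2.
Compute ∂L/∂y = -121y, ∂L/∂y' = y'.
The Euler-Lagrange equation d/dx(∂L/∂y') − ∂L/∂y = 0 reduces to
    y'' + 121 y = 0.
Its general solution is
    y(x) = A sin(11x) + B cos(11x),
with A, B fixed by the endpoint conditions.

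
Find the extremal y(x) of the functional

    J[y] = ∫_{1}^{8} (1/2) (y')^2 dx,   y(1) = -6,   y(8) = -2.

The Lagrangian is L = (1/2) (y')^2.
Compute ∂L/∂y = 0, ∂L/∂y' = y'.
The Euler-Lagrange equation d/dx(∂L/∂y') − ∂L/∂y = 0 reduces to
    y'' = 0.
Its general solution is
    y(x) = A x + B,
with A, B fixed by the endpoint conditions.
Applying the endpoint conditions y(1) = -6 and y(8) = -2: solve A·1 + B = -6 and A·8 + B = -2. Subtracting gives A(8 − 1) = -2 − -6, so A = 4/7, and B = -6 − A·1 = -46/7. Therefore
    y(x) = (4/7) x - 46/7.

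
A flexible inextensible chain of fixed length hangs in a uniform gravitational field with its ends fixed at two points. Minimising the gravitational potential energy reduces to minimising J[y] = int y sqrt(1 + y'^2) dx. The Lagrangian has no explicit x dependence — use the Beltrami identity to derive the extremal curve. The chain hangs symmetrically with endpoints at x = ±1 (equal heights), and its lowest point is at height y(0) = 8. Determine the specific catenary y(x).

The Lagrangian L(y, y') = y sqrt(1 + y'^2) has no explicit x dependence, so the Beltrami identity applies:
    L − y' ∂L/∂y' = C.
Compute ∂L/∂y' = y · y' / sqrt(1 + y'^2). Then
    L − y' ∂L/∂y'
    = y sqrt(1 + y'^2) − y · y'^2 / sqrt(1 + y'^2)
    = y (1 + y'^2 − y'^2) / sqrt(1 + y'^2)
    = y / sqrt(1 + y'^2) = C.
Squaring gives y^2 = C^2 (1 + y'^2), i.e.
    y'^2 = y^2 / C^2 − 1.
Separating variables,
    dy / sqrt(y^2 − C^2) = dx / C,
and integrating gives arccosh(y / C) = (x − a)/C, so
    y(x) = C cosh((x − a)/C),
the catenary. The constants C and a are fixed by the two endpoint conditions (and, for the hanging-chain problem, the length constraint selects C).
Now fit the given data. The endpoints x = ±1 are symmetric at equal height, so the catenary is even about its minimum: a = 0 and y(x) = C cosh(x/C). The lowest point is y(0) = C cosh(0) = C, and we are told y(0) = 8, so C = 8. Therefore
    y(x) = 8 cosh(x/8),
and at the endpoints
    y(±1) = 8 cosh(1/8).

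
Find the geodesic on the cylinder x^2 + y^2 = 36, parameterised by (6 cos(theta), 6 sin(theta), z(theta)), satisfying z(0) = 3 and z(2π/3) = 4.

Parameterise the cylinder of radius R = 6 as
    r(θ) = (6 cos θ, 6 sin θ, z(θ)).
The arc-length element is
    ds = sqrt(36 + (dz/dθ)^2) dθ,
so the Lagrangian is L = sqrt(36 + z'^2).
L depends on z' only, not on z or θ, so ∂L/∂z = 0 and
    ∂L/∂z' = z' / sqrt(36 + z'^2).
The Euler-Lagrange equation gives
    d/dθ( z' / sqrt(36 + z'^2) ) = 0,
so z' is constant. Integrating once:
    z(θ) = a θ + b,
a helix on the cylinder (a straight line when the cylinder is unrolled). The constants a, b are determined by the endpoint conditions.
With endpoint conditions z(0) = 3 and z(2π/3) = 4: from z(0) = b we get b = 3, and a·2π/3 + 3 = 4 gives a = 3/(2π), so
    z(θ) = (3/(2π)) θ + 3.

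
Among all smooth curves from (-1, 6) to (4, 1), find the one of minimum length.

Arc-length functional: J[y] = ∫ sqrt(1 + (y')^2) dx.
Lagrangian L = sqrt(1 + (y')^2) has no explicit y dependence, so ∂L/∂y = 0 and the Euler-Lagrange equation gives
    d/dx( y' / sqrt(1 + (y')^2) ) = 0  ⇒  y' / sqrt(1 + (y')^2) = const.
Hence y' is constant, so y(x) is affine.
Fitting the endpoints (-1, 6) and (4, 1):
    slope m = (1 − 6) / (4 − (-1)) = -1,
    intercept c = 6 − m·(-1) = 5.
Extremal: y(x) = -x + 5.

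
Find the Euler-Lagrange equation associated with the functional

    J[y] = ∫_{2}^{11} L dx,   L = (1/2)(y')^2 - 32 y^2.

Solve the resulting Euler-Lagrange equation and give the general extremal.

The Lagrangian is L = (1/2)(y')^2 - 32 y^2.
∂L/∂y = -64y.
∂L/∂y' = y'.
The Euler-Lagrange equation d/dx(∂L/∂y') − ∂L/∂y = 0 becomes:
    y'' + 64 y = 0
General solution: y(x) = A sin(8x) + B cos(8x), where A and B are arbitrary constants fixed by the endpoint conditions.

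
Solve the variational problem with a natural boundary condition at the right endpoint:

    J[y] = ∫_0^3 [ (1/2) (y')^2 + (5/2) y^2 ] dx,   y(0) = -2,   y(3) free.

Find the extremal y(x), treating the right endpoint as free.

The Lagrangian L = (1/2) (y')^2 + (5/2) y^2 gives
    ∂L/∂y = 5 y,   ∂L/∂y' = y'.
Euler-Lagrange: y'' − 5 y = 0.
With k = sqrt(5), the general solution is
    y(x) = A cosh(sqrt(5) x) + B sinh(sqrt(5) x).
Fixed left endpoint y(0) = -2 ⇒ A = -2.
The right endpoint x = 3 is free, so the natural (transversality) condition is ∂L/∂y' |_{x=3} = 0, i.e. y'(3) = 0.
Compute y'(x) = A k sinh(k x) + B k cosh(k x), so
    y'(3) = A k sinh(k·3) + B k cosh(k·3) = 0
    ⇒ B = −A tanh(k·3) = 2 tanh(sqrt(5)·3).
Therefore the extremal is
    y(x) = −2 cosh(sqrt(5) x) + 2 tanh(sqrt(5)·3) sinh(sqrt(5) x).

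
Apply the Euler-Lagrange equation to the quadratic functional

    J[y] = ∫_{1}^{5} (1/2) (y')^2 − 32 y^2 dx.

The Lagrangian is L = (1/2) (y')^2 − 32 y^2.
Compute ∂L/∂y = -64y, ∂L/∂y' = y'.
The Euler-Lagrange equation d/dx(∂L/∂y') − ∂L/∂y = 0 reduces to
    y'' + 64 y = 0.
Its general solution is
    y(x) = A sin(8x) + B cos(8x),
with A, B fixed by the endpoint conditions.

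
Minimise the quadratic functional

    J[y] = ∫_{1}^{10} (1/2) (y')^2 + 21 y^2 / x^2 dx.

The Lagrangian is L = (1/2) (y')^2 + 21 y^2 / x^2.
Compute ∂L/∂y = 42y/x^2, ∂L/∂y' = y'.
The Euler-Lagrange equation d/dx(∂L/∂y') − ∂L/∂y = 0 reduces to
    y'' − 42/x^2 · y = 0  (x > 0).
Its general solution is
    y(x) = A x^7 + B x^(-6),
with A, B fixed by the endpoint conditions.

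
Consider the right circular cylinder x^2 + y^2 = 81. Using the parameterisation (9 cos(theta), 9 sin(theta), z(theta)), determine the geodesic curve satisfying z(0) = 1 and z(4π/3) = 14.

Parameterise the cylinder of radius R = 9 as
    r(θ) = (9 cos θ, 9 sin θ, z(θ)).
The arc-length element is
    ds = sqrt(81 + (dz/dθ)^2) dθ,
so the Lagrangian is L = sqrt(81 + z'^2).
L depends on z' only, not on z or θ, so ∂L/∂z = 0 and
    ∂L/∂z' = z' / sqrt(81 + z'^2).
The Euler-Lagrange equation gives
    d/dθ( z' / sqrt(81 + z'^2) ) = 0,
so z' is constant. Integrating once:
    z(θ) = a θ + b,
a helix on the cylinder (a straight line when the cylinder is unrolled). The constants a, b are determined by the endpoint conditions.
With endpoint conditions z(0) = 1 and z(4π/3) = 14: from z(0) = b we get b = 1, and a·4π/3 + 1 = 14 gives a = 39/(4π), so
    z(θ) = (39/(4π)) θ + 1.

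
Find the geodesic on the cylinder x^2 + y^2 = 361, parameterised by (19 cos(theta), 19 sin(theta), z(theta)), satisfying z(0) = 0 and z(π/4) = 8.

Parameterise the cylinder of radius R = 19 as
    r(θ) = (19 cos θ, 19 sin θ, z(θ)).
The arc-length element is
    ds = sqrt(361 + (dz/dθ)^2) dθ,
so the Lagrangian is L = sqrt(361 + z'^2).
L depends on z' only, not on z or θ, so ∂L/∂z = 0 and
    ∂L/∂z' = z' / sqrt(361 + z'^2).
The Euler-Lagrange equation gives
    d/dθ( z' / sqrt(361 + z'^2) ) = 0,
so z' is constant. Integrating once:
    z(θ) = a θ + b,
a helix on the cylinder (a straight line when the cylinder is unrolled). The constants a, b are determined by the endpoint conditions.
With endpoint conditions z(0) = 0 and z(π/4) = 8: from z(0) = b we get b = 0, and a·π/4 + 0 = 8 gives a = 32/π, so
    z(θ) = (32/π) θ.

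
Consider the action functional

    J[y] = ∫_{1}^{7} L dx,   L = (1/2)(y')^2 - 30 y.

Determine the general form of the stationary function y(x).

The Lagrangian is L = (1/2)(y')^2 - 30 y.
∂L/∂y = -30.
∂L/∂y' = y'.
The Euler-Lagrange equation d/dx(∂L/∂y') − ∂L/∂y = 0 becomes:
    y'' + 30 = 0
General solution: y(x) = -15 x^2 + A x + B, where A and B are arbitrary constants fixed by the endpoint conditions.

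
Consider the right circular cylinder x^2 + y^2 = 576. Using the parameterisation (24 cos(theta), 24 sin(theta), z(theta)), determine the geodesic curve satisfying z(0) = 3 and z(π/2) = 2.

Parameterise the cylinder of radius R = 24 as
    r(θ) = (24 cos θ, 24 sin θ, z(θ)).
The arc-length element is
    ds = sqrt(576 + (dz/dθ)^2) dθ,
so the Lagrangian is L = sqrt(576 + z'^2).
L depends on z' only, not on z or θ, so ∂L/∂z = 0 and
    ∂L/∂z' = z' / sqrt(576 + z'^2).
The Euler-Lagrange equation gives
    d/dθ( z' / sqrt(576 + z'^2) ) = 0,
so z' is constant. Integrating once:
    z(θ) = a θ + b,
a helix on the cylinder (a straight line when the cylinder is unrolled). The constants a, b are determined by the endpoint conditions.
With endpoint conditions z(0) = 3 and z(π/2) = 2: from z(0) = b we get b = 3, and a·π/2 + 3 = 2 gives a = -2/π, so
    z(θ) = (-2/π) θ + 3.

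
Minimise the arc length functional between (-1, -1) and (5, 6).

Arc-length functional: J[y] = ∫ sqrt(1 + (y')^2) dx.
Lagrangian L = sqrt(1 + (y')^2) has no explicit y dependence, so ∂L/∂y = 0 and the Euler-Lagrange equation gives
    d/dx( y' / sqrt(1 + (y')^2) ) = 0  ⇒  y' / sqrt(1 + (y')^2) = const.
Hence y' is constant, so y(x) is affine.
Fitting the endpoints (-1, -1) and (5, 6):
    slope m = (6 − (-1)) / (5 − (-1)) = 7/6,
    intercept c = (-1) − m·(-1) = 1/6.
Extremal: y(x) = (7/6) x + 1/6.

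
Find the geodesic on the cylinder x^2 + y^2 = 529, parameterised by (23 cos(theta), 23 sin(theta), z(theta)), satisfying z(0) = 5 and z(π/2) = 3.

Parameterise the cylinder of radius R = 23 as
    r(θ) = (23 cos θ, 23 sin θ, z(θ)).
The arc-length element is
    ds = sqrt(529 + (dz/dθ)^2) dθ,
so the Lagrangian is L = sqrt(529 + z'^2).
L depends on z' only, not on z or θ, so ∂L/∂z = 0 and
    ∂L/∂z' = z' / sqrt(529 + z'^2).
The Euler-Lagrange equation gives
    d/dθ( z' / sqrt(529 + z'^2) ) = 0,
so z' is constant. Integrating once:
    z(θ) = a θ + b,
a helix on the cylinder (a straight line when the cylinder is unrolled). The constants a, b are determined by the endpoint conditions.
With endpoint conditions z(0) = 5 and z(π/2) = 3: from z(0) = b we get b = 5, and a·π/2 + 5 = 3 gives a = -4/π, so
    z(θ) = (-4/π) θ + 5.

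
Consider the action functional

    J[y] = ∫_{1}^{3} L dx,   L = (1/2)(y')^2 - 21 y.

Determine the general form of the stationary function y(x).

The Lagrangian is L = (1/2)(y')^2 - 21 y.
∂L/∂y = -21.
∂L/∂y' = y'.
The Euler-Lagrange equation d/dx(∂L/∂y') − ∂L/∂y = 0 becomes:
    y'' + 21 = 0
General solution: y(x) = -(21/2) x^2 + A x + B, where A and B are arbitrary constants fixed by the endpoint conditions.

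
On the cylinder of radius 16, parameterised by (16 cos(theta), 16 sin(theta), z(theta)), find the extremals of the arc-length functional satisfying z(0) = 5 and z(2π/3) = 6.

Parameterise the cylinder of radius R = 16 as
    r(θ) = (16 cos θ, 16 sin θ, z(θ)).
The arc-length element is
    ds = sqrt(256 + (dz/dθ)^2) dθ,
so the Lagrangian is L = sqrt(256 + z'^2).
L depends on z' only, not on z or θ, so ∂L/∂z = 0 and
    ∂L/∂z' = z' / sqrt(256 + z'^2).
The Euler-Lagrange equation gives
    d/dθ( z' / sqrt(256 + z'^2) ) = 0,
so z' is constant. Integrating once:
    z(θ) = a θ + b,
a helix on the cylinder (a straight line when the cylinder is unrolled). The constants a, b are determined by the endpoint conditions.
With endpoint conditions z(0) = 5 and z(2π/3) = 6: from z(0) = b we get b = 5, and a·2π/3 + 5 = 6 gives a = 3/(2π), so
    z(θ) = (3/(2π)) θ + 5.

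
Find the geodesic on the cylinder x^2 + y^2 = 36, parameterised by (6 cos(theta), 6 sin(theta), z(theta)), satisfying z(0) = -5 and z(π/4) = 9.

Parameterise the cylinder of radius R = 6 as
    r(θ) = (6 cos θ, 6 sin θ, z(θ)).
The arc-length element is
    ds = sqrt(36 + (dz/dθ)^2) dθ,
so the Lagrangian is L = sqrt(36 + z'^2).
L depends on z' only, not on z or θ, so ∂L/∂z = 0 and
    ∂L/∂z' = z' / sqrt(36 + z'^2).
The Euler-Lagrange equation gives
    d/dθ( z' / sqrt(36 + z'^2) ) = 0,
so z' is constant. Integrating once:
    z(θ) = a θ + b,
a helix on the cylinder (a straight line when the cylinder is unrolled). The constants a, b are determined by the endpoint conditions.
With endpoint conditions z(0) = -5 and z(π/4) = 9: from z(0) = b we get b = -5, and a·π/4 + -5 = 9 gives a = 56/π, so
    z(θ) = (56/π) θ − 5.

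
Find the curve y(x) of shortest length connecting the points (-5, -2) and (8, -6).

Arc-length functional: J[y] = ∫ sqrt(1 + (y')^2) dx.
Lagrangian L = sqrt(1 + (y')^2) has no explicit y dependence, so ∂L/∂y = 0 and the Euler-Lagrange equation gives
    d/dx( y' / sqrt(1 + (y')^2) ) = 0  ⇒  y' / sqrt(1 + (y')^2) = const.
Hence y' is constant, so y(x) is affine.
Fitting the endpoints (-5, -2) and (8, -6):
    slope m = ((-6) − (-2)) / (8 − (-5)) = -4/13,
    intercept c = (-2) − m·(-5) = -46/13.
Extremal: y(x) = (-4/13) x - 46/13.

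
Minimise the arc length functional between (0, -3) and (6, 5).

Arc-length functional: J[y] = ∫ sqrt(1 + (y')^2) dx.
Lagrangian L = sqrt(1 + (y')^2) has no explicit y dependence, so ∂L/∂y = 0 and the Euler-Lagrange equation gives
    d/dx( y' / sqrt(1 + (y')^2) ) = 0  ⇒  y' / sqrt(1 + (y')^2) = const.
Hence y' is constant, so y(x) is affine.
Fitting the endpoints (0, -3) and (6, 5):
    slope m = (5 − (-3)) / (6 − 0) = 4/3,
    intercept c = (-3) − m·0 = -3.
Extremal: y(x) = (4/3) x - 3.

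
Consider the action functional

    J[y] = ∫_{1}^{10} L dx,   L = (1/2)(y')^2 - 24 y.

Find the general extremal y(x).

The Lagrangian is L = (1/2)(y')^2 - 24 y.
∂L/∂y = -24.
∂L/∂y' = y'.
The Euler-Lagrange equation d/dx(∂L/∂y') − ∂L/∂y = 0 becomes:
    y'' + 24 = 0
General solution: y(x) = -12 x^2 + A x + B, where A and B are arbitrary constants fixed by the endpoint conditions.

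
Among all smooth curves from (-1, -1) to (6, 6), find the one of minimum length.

Arc-length functional: J[y] = ∫ sqrt(1 + (y')^2) dx.
Lagrangian L = sqrt(1 + (y')^2) has no explicit y dependence, so ∂L/∂y = 0 and the Euler-Lagrange equation gives
    d/dx( y' / sqrt(1 + (y')^2) ) = 0  ⇒  y' / sqrt(1 + (y')^2) = const.
Hence y' is constant, so y(x) is affine.
Fitting the endpoints (-1, -1) and (6, 6):
    slope m = (6 − (-1)) / (6 − (-1)) = 1,
    intercept c = (-1) − m·(-1) = 0.
Extremal: y(x) = x.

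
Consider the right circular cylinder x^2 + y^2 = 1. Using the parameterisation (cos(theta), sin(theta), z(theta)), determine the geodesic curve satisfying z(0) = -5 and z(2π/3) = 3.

Parameterise the cylinder of radius R = 1 as
    r(θ) = (cos θ, sin θ, z(θ)).
The arc-length element is
    ds = sqrt(1 + (dz/dθ)^2) dθ,
so the Lagrangian is L = sqrt(1 + z'^2).
L depends on z' only, not on z or θ, so ∂L/∂z = 0 and
    ∂L/∂z' = z' / sqrt(1 + z'^2).
The Euler-Lagrange equation gives
    d/dθ( z' / sqrt(1 + z'^2) ) = 0,
so z' is constant. Integrating once:
    z(θ) = a θ + b,
a helix on the cylinder (a straight line when the cylinder is unrolled). The constants a, b are determined by the endpoint conditions.
With endpoint conditions z(0) = -5 and z(2π/3) = 3: from z(0) = b we get b = -5, and a·2π/3 + -5 = 3 gives a = 12/π, so
    z(θ) = (12/π) θ − 5.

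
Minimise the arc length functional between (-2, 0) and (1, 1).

Arc-length functional: J[y] = ∫ sqrt(1 + (y')^2) dx.
Lagrangian L = sqrt(1 + (y')^2) has no explicit y dependence, so ∂L/∂y = 0 and the Euler-Lagrange equation gives
    d/dx( y' / sqrt(1 + (y')^2) ) = 0  ⇒  y' / sqrt(1 + (y')^2) = const.
Hence y' is constant, so y(x) is affine.
Fitting the endpoints (-2, 0) and (1, 1):
    slope m = (1 − 0) / (1 − (-2)) = 1/3,
    intercept c = 0 − m·(-2) = 2/3.
Extremal: y(x) = (1/3) x + 2/3.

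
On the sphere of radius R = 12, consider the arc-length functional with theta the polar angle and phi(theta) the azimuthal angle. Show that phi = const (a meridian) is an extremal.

On the sphere of radius R = 12 with spherical coordinates (θ, φ), the induced metric is
    ds^2 = 144(dθ^2 + sin^2(θ) dφ^2).
Using θ as the parameter, the arc-length functional becomes
    J[φ] = ∫ 12 sqrt(1 + sin^2(θ) (dφ/dθ)^2) dθ.
So L = 12 sqrt(1 + sin^2(θ) φ'^2). Compute
    ∂L/∂φ = 0  (L has no explicit φ dependence),
    ∂L/∂φ' = 12 sin^2(θ) φ' / sqrt(1 + sin^2(θ) φ'^2).
For the candidate φ(θ) = c (constant), φ' = 0, so ∂L/∂φ' evaluated along the candidate vanishes, and ∂L/∂φ is identically zero. Hence
    d/dθ(∂L/∂φ') − ∂L/∂φ = 0
is satisfied. Therefore meridians φ = const are extremals of arc length — they are geodesics on the sphere.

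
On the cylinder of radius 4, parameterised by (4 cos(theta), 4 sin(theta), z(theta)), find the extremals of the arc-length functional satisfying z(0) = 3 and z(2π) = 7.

Parameterise the cylinder of radius R = 4 as
    r(θ) = (4 cos θ, 4 sin θ, z(θ)).
The arc-length element is
    ds = sqrt(16 + (dz/dθ)^2) dθ,
so the Lagrangian is L = sqrt(16 + z'^2).
L depends on z' only, not on z or θ, so ∂L/∂z = 0 and
    ∂L/∂z' = z' / sqrt(16 + z'^2).
The Euler-Lagrange equation gives
    d/dθ( z' / sqrt(16 + z'^2) ) = 0,
so z' is constant. Integrating once:
    z(θ) = a θ + b,
a helix on the cylinder (a straight line when the cylinder is unrolled). The constants a, b are determined by the endpoint conditions.
With endpoint conditions z(0) = 3 and z(2π) = 7: from z(0) = b we get b = 3, and a·2π + 3 = 7 gives a = 2/π, so
    z(θ) = (2/π) θ + 3.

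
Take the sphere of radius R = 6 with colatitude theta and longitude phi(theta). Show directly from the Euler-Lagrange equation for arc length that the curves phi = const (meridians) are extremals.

On the sphere of radius R = 6 with spherical coordinates (θ, φ), the induced metric is
    ds^2 = 36(dθ^2 + sin^2(θ) dφ^2).
Using θ as the parameter, the arc-length functional becomes
    J[φ] = ∫ 6 sqrt(1 + sin^2(θ) (dφ/dθ)^2) dθ.
So L = 6 sqrt(1 + sin^2(θ) φ'^2). Compute
    ∂L/∂φ = 0  (L has no explicit φ dependence),
    ∂L/∂φ' = 6 sin^2(θ) φ' / sqrt(1 + sin^2(θ) φ'^2).
For the candidate φ(θ) = c (constant), φ' = 0, so ∂L/∂φ' evaluated along the candidate vanishes, and ∂L/∂φ is identically zero. Hence
    d/dθ(∂L/∂φ') − ∂L/∂φ = 0
is satisfied. Therefore meridians φ = const are extremals of arc length — they are geodesics on the sphere.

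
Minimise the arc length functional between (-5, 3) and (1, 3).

Arc-length functional: J[y] = ∫ sqrt(1 + (y')^2) dx.
Lagrangian L = sqrt(1 + (y')^2) has no explicit y dependence, so ∂L/∂y = 0 and the Euler-Lagrange equation gives
    d/dx( y' / sqrt(1 + (y')^2) ) = 0  ⇒  y' / sqrt(1 + (y')^2) = const.
Hence y' is constant, so y(x) is affine.
Fitting the endpoints (-5, 3) and (1, 3):
    slope m = (3 − 3) / (1 − (-5)) = 0,
    intercept c = 3 − m·(-5) = 3.
Extremal: y(x) = 3.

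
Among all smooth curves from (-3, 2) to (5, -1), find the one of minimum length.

Arc-length functional: J[y] = ∫ sqrt(1 + (y')^2) dx.
Lagrangian L = sqrt(1 + (y')^2) has no explicit y dependence, so ∂L/∂y = 0 and the Euler-Lagrange equation gives
    d/dx( y' / sqrt(1 + (y')^2) ) = 0  ⇒  y' / sqrt(1 + (y')^2) = const.
Hence y' is constant, so y(x) is affine.
Fitting the endpoints (-3, 2) and (5, -1):
    slope m = ((-1) − 2) / (5 − (-3)) = -3/8,
    intercept c = 2 − m·(-3) = 7/8.
Extremal: y(x) = (-3/8) x + 7/8.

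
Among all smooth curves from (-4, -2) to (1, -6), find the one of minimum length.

Arc-length functional: J[y] = ∫ sqrt(1 + (y')^2) dx.
Lagrangian L = sqrt(1 + (y')^2) has no explicit y dependence, so ∂L/∂y = 0 and the Euler-Lagrange equation gives
    d/dx( y' / sqrt(1 + (y')^2) ) = 0  ⇒  y' / sqrt(1 + (y')^2) = const.
Hence y' is constant, so y(x) is affine.
Fitting the endpoints (-4, -2) and (1, -6):
    slope m = ((-6) − (-2)) / (1 − (-4)) = -4/5,
    intercept c = (-2) − m·(-4) = -26/5.
Extremal: y(x) = (-4/5) x - 26/5.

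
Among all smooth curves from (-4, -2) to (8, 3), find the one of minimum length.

Arc-length functional: J[y] = ∫ sqrt(1 + (y')^2) dx.
Lagrangian L = sqrt(1 + (y')^2) has no explicit y dependence, so ∂L/∂y = 0 and the Euler-Lagrange equation gives
    d/dx( y' / sqrt(1 + (y')^2) ) = 0  ⇒  y' / sqrt(1 + (y')^2) = const.
Hence y' is constant, so y(x) is affine.
Fitting the endpoints (-4, -2) and (8, 3):
    slope m = (3 − (-2)) / (8 − (-4)) = 5/12,
    intercept c = (-2) − m·(-4) = -1/3.
Extremal: y(x) = (5/12) x - 1/3.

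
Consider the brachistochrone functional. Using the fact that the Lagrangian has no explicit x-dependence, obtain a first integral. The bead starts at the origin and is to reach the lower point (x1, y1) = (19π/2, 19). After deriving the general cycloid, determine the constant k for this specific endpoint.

The Lagrangian L = sqrt((1 + y'^2) / y) has no explicit x dependence, so the Beltrami identity applies:
    L − y' ∂L/∂y' = C.
Compute ∂L/∂y' = y' / sqrt(y (1 + y'^2)).
Substitute:
    sqrt((1 + y'^2)/y) − y'·y' / sqrt(y (1 + y'^2))
    = (1 + y'^2) / sqrt(y (1 + y'^2)) − y'^2 / sqrt(y (1 + y'^2))
    = 1 / sqrt(y (1 + y'^2)) = C.
Squaring and rearranging gives the first integral
    y (1 + y'^2) = 1/C^2 =: k   (constant).
Solving this first-order ODE by the substitution
    y = (k/2)(1 − cos θ)
yields the cycloid parameterisation
    x(θ) = (k/2)(θ − sin θ),   y(θ) = (k/2)(1 − cos θ).
The constant k is fixed by the endpoint condition.
Now fit the given lower endpoint (x1, y1) = (19π/2, 19). At the bottom of the first arch (θ = π), the parametric equations give
    y(π) = (k/2)(1 − cos π) = k,
    x(π) = (k/2)(π − sin π) = kπ/2.
Matching y(π) = 19 gives k = 19, consistent with x(π) = 19π/2. Therefore the specific cycloid is
    x(θ) = (19/2)(θ − sin θ),   y(θ) = (19/2)(1 − cos θ).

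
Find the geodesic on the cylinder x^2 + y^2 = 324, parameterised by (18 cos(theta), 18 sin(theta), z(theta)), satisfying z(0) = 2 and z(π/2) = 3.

Parameterise the cylinder of radius R = 18 as
    r(θ) = (18 cos θ, 18 sin θ, z(θ)).
The arc-length element is
    ds = sqrt(324 + (dz/dθ)^2) dθ,
so the Lagrangian is L = sqrt(324 + z'^2).
L depends on z' only, not on z or θ, so ∂L/∂z = 0 and
    ∂L/∂z' = z' / sqrt(324 + z'^2).
The Euler-Lagrange equation gives
    d/dθ( z' / sqrt(324 + z'^2) ) = 0,
so z' is constant. Integrating once:
    z(θ) = a θ + b,
a helix on the cylinder (a straight line when the cylinder is unrolled). The constants a, b are determined by the endpoint conditions.
With endpoint conditions z(0) = 2 and z(π/2) = 3: from z(0) = b we get b = 2, and a·π/2 + 2 = 3 gives a = 2/π, so
    z(θ) = (2/π) θ + 2.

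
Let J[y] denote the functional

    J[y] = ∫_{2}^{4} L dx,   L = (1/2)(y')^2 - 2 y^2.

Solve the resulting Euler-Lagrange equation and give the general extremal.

The Lagrangian is L = (1/2)(y')^2 - 2 y^2.
∂L/∂y = -4y.
∂L/∂y' = y'.
The Euler-Lagrange equation d/dx(∂L/∂y') − ∂L/∂y = 0 becomes:
    y'' + 4 y = 0
General solution: y(x) = A sin(2x) + B cos(2x), where A and B are arbitrary constants fixed by the endpoint conditions.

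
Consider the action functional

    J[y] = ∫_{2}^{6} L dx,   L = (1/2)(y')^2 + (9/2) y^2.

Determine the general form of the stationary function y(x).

The Lagrangian is L = (1/2)(y')^2 + (9/2) y^2.
∂L/∂y = 9y.
∂L/∂y' = y'.
The Euler-Lagrange equation d/dx(∂L/∂y') − ∂L/∂y = 0 becomes:
    y'' - 9 y = 0
General solution: y(x) = A e^(3x) + B e^(-3x), where A and B are arbitrary constants fixed by the endpoint conditions.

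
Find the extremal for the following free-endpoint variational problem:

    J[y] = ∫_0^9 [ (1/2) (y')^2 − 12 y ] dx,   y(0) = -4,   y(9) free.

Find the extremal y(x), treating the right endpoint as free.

The Lagrangian L = (1/2) (y')^2 − 12 y gives
    ∂L/∂y = −12,   ∂L/∂y' = y'.
Euler-Lagrange: d/dx(y') − (−12) = 0, i.e. y'' + 12 = 0, so
    y(x) = −(12/2) x^2 + C1 x + C2.
Fixed left endpoint y(0) = -4 ⇒ C2 = -4.
The right endpoint x = 9 is free, so the natural (transversality) condition is ∂L/∂y' |_{x=9} = 0, i.e. y'(9) = 0.
Compute y'(x) = −12 x + C1, so y'(9) = −108 + C1 = 0 ⇒ C1 = 108.
Therefore the extremal is
    y(x) = −6 x^2 + 108 x − 4.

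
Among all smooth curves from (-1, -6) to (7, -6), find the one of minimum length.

Arc-length functional: J[y] = ∫ sqrt(1 + (y')^2) dx.
Lagrangian L = sqrt(1 + (y')^2) has no explicit y dependence, so ∂L/∂y = 0 and the Euler-Lagrange equation gives
    d/dx( y' / sqrt(1 + (y')^2) ) = 0  ⇒  y' / sqrt(1 + (y')^2) = const.
Hence y' is constant, so y(x) is affine.
Fitting the endpoints (-1, -6) and (7, -6):
    slope m = ((-6) − (-6)) / (7 − (-1)) = 0,
    intercept c = (-6) − m·(-1) = -6.
Extremal: y(x) = -6.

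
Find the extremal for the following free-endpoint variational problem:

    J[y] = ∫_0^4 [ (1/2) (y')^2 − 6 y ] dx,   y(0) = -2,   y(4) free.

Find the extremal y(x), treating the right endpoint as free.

The Lagrangian L = (1/2) (y')^2 − 6 y gives
    ∂L/∂y = −6,   ∂L/∂y' = y'.
Euler-Lagrange: d/dx(y') − (−6) = 0, i.e. y'' + 6 = 0, so
    y(x) = −(6/2) x^2 + C1 x + C2.
Fixed left endpoint y(0) = -2 ⇒ C2 = -2.
The right endpoint x = 4 is free, so the natural (transversality) condition is ∂L/∂y' |_{x=4} = 0, i.e. y'(4) = 0.
Compute y'(x) = −6 x + C1, so y'(4) = −24 + C1 = 0 ⇒ C1 = 24.
Therefore the extremal is
    y(x) = −3 x^2 + 24 x − 2.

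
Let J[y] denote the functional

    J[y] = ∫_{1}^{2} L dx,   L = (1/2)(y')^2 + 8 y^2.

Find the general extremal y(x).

The Lagrangian is L = (1/2)(y')^2 + 8 y^2.
∂L/∂y = 16y.
∂L/∂y' = y'.
The Euler-Lagrange equation d/dx(∂L/∂y') − ∂L/∂y = 0 becomes:
    y'' - 16 y = 0
General solution: y(x) = A e^(4x) + B e^(-4x), where A and B are arbitrary constants fixed by the endpoint conditions.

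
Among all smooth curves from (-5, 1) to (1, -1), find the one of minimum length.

Arc-length functional: J[y] = ∫ sqrt(1 + (y')^2) dx.
Lagrangian L = sqrt(1 + (y')^2) has no explicit y dependence, so ∂L/∂y = 0 and the Euler-Lagrange equation gives
    d/dx( y' / sqrt(1 + (y')^2) ) = 0  ⇒  y' / sqrt(1 + (y')^2) = const.
Hence y' is constant, so y(x) is affine.
Fitting the endpoints (-5, 1) and (1, -1):
    slope m = ((-1) − 1) / (1 − (-5)) = -1/3,
    intercept c = 1 − m·(-5) = -2/3.
Extremal: y(x) = (-1/3) x - 2/3.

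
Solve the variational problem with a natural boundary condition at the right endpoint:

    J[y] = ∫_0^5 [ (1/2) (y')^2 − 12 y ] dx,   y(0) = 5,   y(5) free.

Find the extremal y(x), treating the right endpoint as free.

The Lagrangian L = (1/2) (y')^2 − 12 y gives
    ∂L/∂y = −12,   ∂L/∂y' = y'.
Euler-Lagrange: d/dx(y') − (−12) = 0, i.e. y'' + 12 = 0, so
    y(x) = −(12/2) x^2 + C1 x + C2.
Fixed left endpoint y(0) = 5 ⇒ C2 = 5.
The right endpoint x = 5 is free, so the natural (transversality) condition is ∂L/∂y' |_{x=5} = 0, i.e. y'(5) = 0.
Compute y'(x) = −12 x + C1, so y'(5) = −60 + C1 = 0 ⇒ C1 = 60.
Therefore the extremal is
    y(x) = −6 x^2 + 60 x + 5.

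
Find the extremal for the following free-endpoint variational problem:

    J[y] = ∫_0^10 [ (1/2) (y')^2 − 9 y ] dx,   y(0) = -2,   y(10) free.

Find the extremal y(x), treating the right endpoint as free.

The Lagrangian L = (1/2) (y')^2 − 9 y gives
    ∂L/∂y = −9,   ∂L/∂y' = y'.
Euler-Lagrange: d/dx(y') − (−9) = 0, i.e. y'' + 9 = 0, so
    y(x) = −(9/2) x^2 + C1 x + C2.
Fixed left endpoint y(0) = -2 ⇒ C2 = -2.
The right endpoint x = 10 is free, so the natural (transversality) condition is ∂L/∂y' |_{x=10} = 0, i.e. y'(10) = 0.
Compute y'(x) = −9 x + C1, so y'(10) = −90 + C1 = 0 ⇒ C1 = 90.
Therefore the extremal is
    y(x) = −(9/2) x^2 + 90 x − 2.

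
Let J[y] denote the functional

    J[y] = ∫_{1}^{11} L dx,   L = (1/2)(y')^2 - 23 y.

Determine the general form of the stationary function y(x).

The Lagrangian is L = (1/2)(y')^2 - 23 y.
∂L/∂y = -23.
∂L/∂y' = y'.
The Euler-Lagrange equation d/dx(∂L/∂y') − ∂L/∂y = 0 becomes:
    y'' + 23 = 0
General solution: y(x) = -(23/2) x^2 + A x + B, where A and B are arbitrary constants fixed by the endpoint conditions.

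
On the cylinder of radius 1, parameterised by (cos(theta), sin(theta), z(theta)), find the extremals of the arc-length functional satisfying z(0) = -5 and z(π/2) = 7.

Parameterise the cylinder of radius R = 1 as
    r(θ) = (cos θ, sin θ, z(θ)).
The arc-length element is
    ds = sqrt(1 + (dz/dθ)^2) dθ,
so the Lagrangian is L = sqrt(1 + z'^2).
L depends on z' only, not on z or θ, so ∂L/∂z = 0 and
    ∂L/∂z' = z' / sqrt(1 + z'^2).
The Euler-Lagrange equation gives
    d/dθ( z' / sqrt(1 + z'^2) ) = 0,
so z' is constant. Integrating once:
    z(θ) = a θ + b,
a helix on the cylinder (a straight line when the cylinder is unrolled). The constants a, b are determined by the endpoint conditions.
With endpoint conditions z(0) = -5 and z(π/2) = 7: from z(0) = b we get b = -5, and a·π/2 + -5 = 7 gives a = 24/π, so
    z(θ) = (24/π) θ − 5.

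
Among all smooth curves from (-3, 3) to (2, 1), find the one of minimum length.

Arc-length functional: J[y] = ∫ sqrt(1 + (y')^2) dx.
Lagrangian L = sqrt(1 + (y')^2) has no explicit y dependence, so ∂L/∂y = 0 and the Euler-Lagrange equation gives
    d/dx( y' / sqrt(1 + (y')^2) ) = 0  ⇒  y' / sqrt(1 + (y')^2) = const.
Hence y' is constant, so y(x) is affine.
Fitting the endpoints (-3, 3) and (2, 1):
    slope m = (1 − 3) / (2 − (-3)) = -2/5,
    intercept c = 3 − m·(-3) = 9/5.
Extremal: y(x) = (-2/5) x + 9/5.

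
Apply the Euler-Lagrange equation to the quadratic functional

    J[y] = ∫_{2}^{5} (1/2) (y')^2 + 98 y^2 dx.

The Lagrangian is L = (1/2) (y')^2 + 98 y^2.
Compute ∂L/∂y = 196y, ∂L/∂y' = y'.
The Euler-Lagrange equation d/dx(∂L/∂y') − ∂L/∂y = 0 reduces to
    y'' − 196 y = 0.
Its general solution is
    y(x) = A e^(14x) + B e^(−14x),
with A, B fixed by the endpoint conditions.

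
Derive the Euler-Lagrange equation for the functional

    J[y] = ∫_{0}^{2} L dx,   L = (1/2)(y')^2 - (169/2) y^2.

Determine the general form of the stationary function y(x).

The Lagrangian is L = (1/2)(y')^2 - (169/2) y^2.
∂L/∂y = -169y.
∂L/∂y' = y'.
The Euler-Lagrange equation d/dx(∂L/∂y') − ∂L/∂y = 0 becomes:
    y'' + 169 y = 0
General solution: y(x) = A sin(13x) + B cos(13x), where A and B are arbitrary constants fixed by the endpoint conditions.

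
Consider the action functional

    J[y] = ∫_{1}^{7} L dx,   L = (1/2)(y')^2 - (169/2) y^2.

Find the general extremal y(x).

The Lagrangian is L = (1/2)(y')^2 - (169/2) y^2.
∂L/∂y = -169y.
∂L/∂y' = y'.
The Euler-Lagrange equation d/dx(∂L/∂y') − ∂L/∂y = 0 becomes:
    y'' + 169 y = 0
General solution: y(x) = A sin(13x) + B cos(13x), where A and B are arbitrary constants fixed by the endpoint conditions.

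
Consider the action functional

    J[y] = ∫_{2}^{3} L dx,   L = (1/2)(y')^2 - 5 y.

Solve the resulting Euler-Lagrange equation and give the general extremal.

The Lagrangian is L = (1/2)(y')^2 - 5 y.
∂L/∂y = -5.
∂L/∂y' = y'.
The Euler-Lagrange equation d/dx(∂L/∂y') − ∂L/∂y = 0 becomes:
    y'' + 5 = 0
General solution: y(x) = -(5/2) x^2 + A x + B, where A and B are arbitrary constants fixed by the endpoint conditions.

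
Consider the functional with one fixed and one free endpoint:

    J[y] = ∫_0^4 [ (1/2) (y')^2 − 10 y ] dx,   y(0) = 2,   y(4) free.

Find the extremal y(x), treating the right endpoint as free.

The Lagrangian L = (1/2) (y')^2 − 10 y gives
    ∂L/∂y = −10,   ∂L/∂y' = y'.
Euler-Lagrange: d/dx(y') − (−10) = 0, i.e. y'' + 10 = 0, so
    y(x) = −(10/2) x^2 + C1 x + C2.
Fixed left endpoint y(0) = 2 ⇒ C2 = 2.
The right endpoint x = 4 is free, so the natural (transversality) condition is ∂L/∂y' |_{x=4} = 0, i.e. y'(4) = 0.
Compute y'(x) = −10 x + C1, so y'(4) = −40 + C1 = 0 ⇒ C1 = 40.
Therefore the extremal is
    y(x) = −5 x^2 + 40 x + 2.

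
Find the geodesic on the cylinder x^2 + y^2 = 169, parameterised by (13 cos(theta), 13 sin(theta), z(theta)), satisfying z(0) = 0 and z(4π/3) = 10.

Parameterise the cylinder of radius R = 13 as
    r(θ) = (13 cos θ, 13 sin θ, z(θ)).
The arc-length element is
    ds = sqrt(169 + (dz/dθ)^2) dθ,
so the Lagrangian is L = sqrt(169 + z'^2).
L depends on z' only, not on z or θ, so ∂L/∂z = 0 and
    ∂L/∂z' = z' / sqrt(169 + z'^2).
The Euler-Lagrange equation gives
    d/dθ( z' / sqrt(169 + z'^2) ) = 0,
so z' is constant. Integrating once:
    z(θ) = a θ + b,
a helix on the cylinder (a straight line when the cylinder is unrolled). The constants a, b are determined by the endpoint conditions.
With endpoint conditions z(0) = 0 and z(4π/3) = 10: from z(0) = b we get b = 0, and a·4π/3 + 0 = 10 gives a = 15/(2π), so
    z(θ) = (15/(2π)) θ.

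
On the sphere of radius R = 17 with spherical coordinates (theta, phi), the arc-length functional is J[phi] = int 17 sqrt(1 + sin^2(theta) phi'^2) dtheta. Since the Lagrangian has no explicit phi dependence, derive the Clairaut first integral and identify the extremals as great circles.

On the sphere of radius R = 17 with spherical coordinates (θ, φ), the induced metric is
    ds^2 = 289(dθ^2 + sin^2(θ) dφ^2).
Parameterise by θ; the arc-length functional is
    J[φ] = ∫ 17 sqrt(1 + sin^2(θ) (dφ/dθ)^2) dθ,
so L = 17 sqrt(1 + sin^2(θ) φ'^2). Compute
    ∂L/∂φ = 0  (L has no explicit φ dependence),
    ∂L/∂φ' = 17 sin^2(θ) φ' / sqrt(1 + sin^2(θ) φ'^2).
Since ∂L/∂φ = 0, the Euler-Lagrange equation
    d/dθ(∂L/∂φ') − ∂L/∂φ = 0
reduces to d/dθ(∂L/∂φ') = 0, i.e. the momentum conjugate to φ is conserved:
    17 sin^2(θ) φ' / sqrt(1 + sin^2(θ) φ'^2) = C.
The overall factor of 17 is constant, so dividing through gives Clairaut's relation sin^2(θ) φ' / sqrt(1 + sin^2(θ) φ'^2) = C' (with C' = C/17). Solving for φ' and integrating gives the great-circle family
    cot(θ) = A cos(φ − φ_0),
i.e. the intersection of the sphere with a plane through the origin. The two constants A and φ_0 (equivalently C and one phase) are fixed by the two endpoint conditions.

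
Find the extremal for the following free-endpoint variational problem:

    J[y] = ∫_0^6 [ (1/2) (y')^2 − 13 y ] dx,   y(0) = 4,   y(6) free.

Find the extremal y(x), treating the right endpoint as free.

The Lagrangian L = (1/2) (y')^2 − 13 y gives
    ∂L/∂y = −13,   ∂L/∂y' = y'.
Euler-Lagrange: d/dx(y') − (−13) = 0, i.e. y'' + 13 = 0, so
    y(x) = −(13/2) x^2 + C1 x + C2.
Fixed left endpoint y(0) = 4 ⇒ C2 = 4.
The right endpoint x = 6 is free, so the natural (transversality) condition is ∂L/∂y' |_{x=6} = 0, i.e. y'(6) = 0.
Compute y'(x) = −13 x + C1, so y'(6) = −78 + C1 = 0 ⇒ C1 = 78.
Therefore the extremal is
    y(x) = −(13/2) x^2 + 78 x + 4.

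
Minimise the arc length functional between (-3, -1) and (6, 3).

Arc-length functional: J[y] = ∫ sqrt(1 + (y')^2) dx.
Lagrangian L = sqrt(1 + (y')^2) has no explicit y dependence, so ∂L/∂y = 0 and the Euler-Lagrange equation gives
    d/dx( y' / sqrt(1 + (y')^2) ) = 0  ⇒  y' / sqrt(1 + (y')^2) = const.
Hence y' is constant, so y(x) is affine.
Fitting the endpoints (-3, -1) and (6, 3):
    slope m = (3 − (-1)) / (6 − (-3)) = 4/9,
    intercept c = (-1) − m·(-3) = 1/3.
Extremal: y(x) = (4/9) x + 1/3.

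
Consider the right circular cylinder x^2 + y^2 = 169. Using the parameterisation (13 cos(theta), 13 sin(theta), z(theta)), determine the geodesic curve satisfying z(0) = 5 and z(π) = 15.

Parameterise the cylinder of radius R = 13 as
    r(θ) = (13 cos θ, 13 sin θ, z(θ)).
The arc-length element is
    ds = sqrt(169 + (dz/dθ)^2) dθ,
so the Lagrangian is L = sqrt(169 + z'^2).
L depends on z' only, not on z or θ, so ∂L/∂z = 0 and
    ∂L/∂z' = z' / sqrt(169 + z'^2).
The Euler-Lagrange equation gives
    d/dθ( z' / sqrt(169 + z'^2) ) = 0,
so z' is constant. Integrating once:
    z(θ) = a θ + b,
a helix on the cylinder (a straight line when the cylinder is unrolled). The constants a, b are determined by the endpoint conditions.
With endpoint conditions z(0) = 5 and z(π) = 15: from z(0) = b we get b = 5, and a·π + 5 = 15 gives a = 10/π, so
    z(θ) = (10/π) θ + 5.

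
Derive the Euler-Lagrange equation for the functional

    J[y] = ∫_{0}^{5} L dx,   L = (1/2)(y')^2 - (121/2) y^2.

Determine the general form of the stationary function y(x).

The Lagrangian is L = (1/2)(y')^2 - (121/2) y^2.
∂L/∂y = -121y.
∂L/∂y' = y'.
The Euler-Lagrange equation d/dx(∂L/∂y') − ∂L/∂y = 0 becomes:
    y'' + 121 y = 0
General solution: y(x) = A sin(11x) + B cos(11x), where A and B are arbitrary constants fixed by the endpoint conditions.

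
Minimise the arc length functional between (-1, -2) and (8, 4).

Arc-length functional: J[y] = ∫ sqrt(1 + (y')^2) dx.
Lagrangian L = sqrt(1 + (y')^2) has no explicit y dependence, so ∂L/∂y = 0 and the Euler-Lagrange equation gives
    d/dx( y' / sqrt(1 + (y')^2) ) = 0  ⇒  y' / sqrt(1 + (y')^2) = const.
Hence y' is constant, so y(x) is affine.
Fitting the endpoints (-1, -2) and (8, 4):
    slope m = (4 − (-2)) / (8 − (-1)) = 2/3,
    intercept c = (-2) − m·(-1) = -4/3.
Extremal: y(x) = (2/3) x - 4/3.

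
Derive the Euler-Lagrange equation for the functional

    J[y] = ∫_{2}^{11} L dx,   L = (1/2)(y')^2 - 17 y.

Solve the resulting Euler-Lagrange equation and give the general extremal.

The Lagrangian is L = (1/2)(y')^2 - 17 y.
∂L/∂y = -17.
∂L/∂y' = y'.
The Euler-Lagrange equation d/dx(∂L/∂y') − ∂L/∂y = 0 becomes:
    y'' + 17 = 0
General solution: y(x) = -(17/2) x^2 + A x + B, where A and B are arbitrary constants fixed by the endpoint conditions.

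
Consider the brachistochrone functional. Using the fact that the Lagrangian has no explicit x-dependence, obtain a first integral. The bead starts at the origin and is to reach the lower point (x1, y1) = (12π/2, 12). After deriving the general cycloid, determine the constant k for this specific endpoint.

The Lagrangian L = sqrt((1 + y'^2) / y) has no explicit x dependence, so the Beltrami identity applies:
    L − y' ∂L/∂y' = C.
Compute ∂L/∂y' = y' / sqrt(y (1 + y'^2)).
Substitute:
    sqrt((1 + y'^2)/y) − y'·y' / sqrt(y (1 + y'^2))
    = (1 + y'^2) / sqrt(y (1 + y'^2)) − y'^2 / sqrt(y (1 + y'^2))
    = 1 / sqrt(y (1 + y'^2)) = C.
Squaring and rearranging gives the first integral
    y (1 + y'^2) = 1/C^2 =: k   (constant).
Solving this first-order ODE by the substitution
    y = (k/2)(1 − cos θ)
yields the cycloid parameterisation
    x(θ) = (k/2)(θ − sin θ),   y(θ) = (k/2)(1 − cos θ).
The constant k is fixed by the endpoint condition.
Now fit the given lower endpoint (x1, y1) = (12π/2, 12). At the bottom of the first arch (θ = π), the parametric equations give
    y(π) = (k/2)(1 − cos π) = k,
    x(π) = (k/2)(π − sin π) = kπ/2.
Matching y(π) = 12 gives k = 12, consistent with x(π) = 12π/2. Therefore the specific cycloid is
    x(θ) = (12/2)(θ − sin θ),   y(θ) = (12/2)(1 − cos θ).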